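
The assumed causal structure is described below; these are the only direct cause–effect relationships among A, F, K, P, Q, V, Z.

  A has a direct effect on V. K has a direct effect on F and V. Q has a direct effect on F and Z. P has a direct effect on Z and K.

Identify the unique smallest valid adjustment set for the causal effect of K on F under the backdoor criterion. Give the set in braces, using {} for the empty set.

{}

Variables eligible for adjustment (non-descendants of K, excluding K and F): {A, P, Q, Z}.
Backdoor paths from K to F:
  P1: K <- P -> Z <- Q -> F
Each backdoor path contains an unconditioned collider, so every path is already blocked with the empty conditioning set:
  P1: blocked at collider Z (neither it nor any descendant is in the conditioning set).
The empty set is therefore the unique smallest valid set.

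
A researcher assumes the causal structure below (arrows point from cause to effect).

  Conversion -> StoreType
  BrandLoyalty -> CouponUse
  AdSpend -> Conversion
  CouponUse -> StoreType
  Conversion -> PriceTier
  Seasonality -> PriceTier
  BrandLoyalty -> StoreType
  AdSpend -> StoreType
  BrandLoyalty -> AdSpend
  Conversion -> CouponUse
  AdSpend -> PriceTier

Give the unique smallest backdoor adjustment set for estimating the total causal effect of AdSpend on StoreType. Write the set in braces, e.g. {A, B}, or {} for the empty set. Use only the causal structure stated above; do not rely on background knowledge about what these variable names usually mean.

{BrandLoyalty}

Variables eligible for adjustment (non-descendants of AdSpend, excluding AdSpend and StoreType): {BrandLoyalty, Seasonality}.
Backdoor paths from AdSpend to StoreType:
  P1: AdSpend <- BrandLoyalty -> CouponUse <- Conversion -> StoreType
  P2: AdSpend <- BrandLoyalty -> CouponUse -> StoreType
  P3: AdSpend <- BrandLoyalty -> StoreType
The empty set is not sufficient: P2 (AdSpend <- BrandLoyalty -> CouponUse -> StoreType) has no collider blocking it and no conditioned non-collider, so it is open.
Try {BrandLoyalty}:
  P1: blocked at fork node BrandLoyalty ∈ conditioning set.
  P2: blocked at fork node BrandLoyalty ∈ conditioning set.
  P3: blocked at fork node BrandLoyalty ∈ conditioning set.
{BrandLoyalty} contains no descendant of AdSpend and blocks every backdoor path.
No other singleton works — e.g. {Seasonality} leaves P2 open — so {BrandLoyalty} is the unique smallest valid adjustment set.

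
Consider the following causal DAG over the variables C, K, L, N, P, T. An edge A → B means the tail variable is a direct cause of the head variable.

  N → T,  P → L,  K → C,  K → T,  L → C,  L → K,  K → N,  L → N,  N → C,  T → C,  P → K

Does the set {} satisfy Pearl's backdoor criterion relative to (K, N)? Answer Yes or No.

No

Backdoor paths from K to N (paths whose first edge points into K):
  P1: K <- P -> L -> N
  P2: K <- P -> L -> C <- N
  P3: K <- P -> L -> C <- T <- N
  P4: K <- L -> N
  P5: K <- L -> C <- N
  P6: K <- L -> C <- T <- N
Condition 1 (no descendant of K in the set): holds — descendants of K are {C, N, T}; none are in {}.
Condition 2 (every backdoor path blocked by {}):
  P1: open — no interior node is in the conditioning set.
  P2: blocked at collider C (neither it nor any descendant is in the conditioning set).
  P3: blocked at collider C (neither it nor any descendant is in the conditioning set).
  P4: open — no interior node is in the conditioning set.
  P5: blocked at collider C (neither it nor any descendant is in the conditioning set).
  P6: blocked at collider C (neither it nor any descendant is in the conditioning set).
{} does not satisfy the backdoor criterion.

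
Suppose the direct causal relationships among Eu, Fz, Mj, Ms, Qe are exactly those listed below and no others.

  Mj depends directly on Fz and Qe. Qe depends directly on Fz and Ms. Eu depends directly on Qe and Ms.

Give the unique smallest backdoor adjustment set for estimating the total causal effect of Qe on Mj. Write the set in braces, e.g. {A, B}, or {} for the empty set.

Variables eligible for adjustment (non-descendants of Qe, excluding Qe and Mj): {Fz, Ms}.
Backdoor paths from Qe to Mj:
  P1: Qe <- Fz -> Mj
The empty set is not sufficient: P1 (Qe <- Fz -> Mj) has no collider blocking it and no conditioned non-collider, so it is open.
Try {Fz}:
  P1: blocked at fork node Fz ∈ conditioning set.
{Fz} contains no descendant of Qe and blocks every backdoor path.
No other singleton works — e.g. {Ms} leaves P1 open — so {Fz} is the unique smallest valid adjustment set.

{Fz}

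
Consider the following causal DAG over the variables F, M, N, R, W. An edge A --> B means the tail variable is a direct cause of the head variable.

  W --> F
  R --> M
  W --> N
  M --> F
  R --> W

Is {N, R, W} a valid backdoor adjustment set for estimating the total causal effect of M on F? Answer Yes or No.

Backdoor paths from M to F (paths whose first edge points into M):
  P1: M <- R -> W -> F
Condition 1 (no descendant of M in the set): holds — descendants of M are {F}; none are in {N, R, W}.
Condition 2 (every backdoor path blocked by {N, R, W}):
  P1: blocked at fork node R ∈ conditioning set.
{N, R, W} satisfies the backdoor criterion.

Yes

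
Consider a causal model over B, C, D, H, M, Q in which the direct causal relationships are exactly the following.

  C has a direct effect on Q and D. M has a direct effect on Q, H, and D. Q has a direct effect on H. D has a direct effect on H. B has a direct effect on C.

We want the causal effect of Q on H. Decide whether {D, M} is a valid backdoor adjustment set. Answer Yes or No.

Yes

Backdoor paths from Q to H (paths whose first edge points into Q):
  P1: Q <- C -> D <- M -> H
  P2: Q <- C -> D -> H
  P3: Q <- M -> D -> H
  P4: Q <- M -> H
Condition 1 (no descendant of Q in the set): holds — descendants of Q are {H}; none are in {D, M}.
Condition 2 (every backdoor path blocked by {D, M}):
  P1: blocked at fork node M ∈ conditioning set.
  P2: blocked at chain node D ∈ conditioning set.
  P3: blocked at fork node M ∈ conditioning set.
  P4: blocked at fork node M ∈ conditioning set.
{D, M} satisfies the backdoor criterion.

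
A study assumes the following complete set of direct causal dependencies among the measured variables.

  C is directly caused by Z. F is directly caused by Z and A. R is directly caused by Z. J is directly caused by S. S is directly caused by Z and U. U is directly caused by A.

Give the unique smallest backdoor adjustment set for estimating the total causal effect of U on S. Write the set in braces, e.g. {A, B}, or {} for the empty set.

Variables eligible for adjustment (non-descendants of U, excluding U and S): {A, C, F, R, Z}.
Backdoor paths from U to S:
  P1: U <- A -> F <- Z -> S
Each backdoor path contains an unconditioned collider, so every path is already blocked with the empty conditioning set:
  P1: blocked at collider F (neither it nor any descendant is in the conditioning set).
The empty set is therefore the unique smallest valid set.

{}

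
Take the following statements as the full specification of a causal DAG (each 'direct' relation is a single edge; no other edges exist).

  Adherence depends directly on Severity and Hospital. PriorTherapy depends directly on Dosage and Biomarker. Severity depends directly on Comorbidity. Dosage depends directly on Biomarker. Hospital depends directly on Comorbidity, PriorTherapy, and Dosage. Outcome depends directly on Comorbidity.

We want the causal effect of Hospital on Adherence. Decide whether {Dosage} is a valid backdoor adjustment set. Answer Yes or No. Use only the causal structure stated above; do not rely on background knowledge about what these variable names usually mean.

No

Backdoor paths from Hospital to Adherence (paths whose first edge points into Hospital):
  P1: Hospital <- Comorbidity -> Severity -> Adherence
Condition 1 (no descendant of Hospital in the set): holds — descendants of Hospital are {Adherence}; none are in {Dosage}.
Condition 2 (every backdoor path blocked by {Dosage}):
  P1: open — no interior node is in the conditioning set.
{Dosage} does not satisfy the backdoor criterion.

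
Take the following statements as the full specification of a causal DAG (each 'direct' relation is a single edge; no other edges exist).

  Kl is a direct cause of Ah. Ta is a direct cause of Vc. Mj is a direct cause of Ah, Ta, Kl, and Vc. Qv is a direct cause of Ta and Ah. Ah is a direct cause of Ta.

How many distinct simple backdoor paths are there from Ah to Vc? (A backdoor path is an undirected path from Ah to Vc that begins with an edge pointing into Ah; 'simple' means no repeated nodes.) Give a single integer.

A backdoor path from Ah to Vc is any simple undirected path whose first edge points into Ah (i.e. leaves Ah via a parent).
Parents of Ah: {Kl, Mj, Qv}.
Enumerating:
  P1: Ah <- Mj -> Ta -> Vc
  P2: Ah <- Mj -> Vc
  P3: Ah <- Kl <- Mj -> Ta -> Vc
  P4: Ah <- Kl <- Mj -> Vc
  P5: Ah <- Qv -> Ta <- Mj -> Vc
  P6: Ah <- Qv -> Ta -> Vc
That exhausts the simple backdoor paths. Count: 6.

6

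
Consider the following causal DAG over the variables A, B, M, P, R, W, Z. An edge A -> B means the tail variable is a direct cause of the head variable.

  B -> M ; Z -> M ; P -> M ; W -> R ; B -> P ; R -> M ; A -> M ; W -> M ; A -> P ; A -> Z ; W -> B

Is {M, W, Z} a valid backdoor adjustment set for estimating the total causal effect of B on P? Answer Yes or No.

No

Backdoor paths from B to P (paths whose first edge points into B):
  P1: B <- W -> R -> M <- A -> P
  P2: B <- W -> R -> M <- Z <- A -> P
  P3: B <- W -> R -> M <- P
  P4: B <- W -> M <- A -> P
  P5: B <- W -> M <- Z <- A -> P
  P6: B <- W -> M <- P
Condition 1 (no descendant of B in the set): FAILS — M is a descendant of B.
Condition 2 (every backdoor path blocked by {M, W, Z}):
  P1: blocked at fork node W ∈ conditioning set.
  P2: blocked at fork node W ∈ conditioning set.
  P3: blocked at fork node W ∈ conditioning set.
  P4: blocked at fork node W ∈ conditioning set.
  P5: blocked at fork node W ∈ conditioning set.
  P6: blocked at fork node W ∈ conditioning set.
{M, W, Z} does not satisfy the backdoor criterion.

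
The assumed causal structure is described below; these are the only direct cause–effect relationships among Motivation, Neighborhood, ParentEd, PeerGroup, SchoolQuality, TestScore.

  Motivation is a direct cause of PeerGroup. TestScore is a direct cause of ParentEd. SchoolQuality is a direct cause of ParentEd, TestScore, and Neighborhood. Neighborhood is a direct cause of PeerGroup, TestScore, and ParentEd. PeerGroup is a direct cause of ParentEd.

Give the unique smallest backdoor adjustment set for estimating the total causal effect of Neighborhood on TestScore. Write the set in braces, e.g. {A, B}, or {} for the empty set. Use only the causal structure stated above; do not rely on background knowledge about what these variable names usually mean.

Variables eligible for adjustment (non-descendants of Neighborhood, excluding Neighborhood and TestScore): {Motivation, SchoolQuality}.
Backdoor paths from Neighborhood to TestScore:
  P1: Neighborhood <- SchoolQuality -> TestScore
  P2: Neighborhood <- SchoolQuality -> ParentEd <- TestScore
The empty set is not sufficient: P1 (Neighborhood <- SchoolQuality -> TestScore) has no collider blocking it and no conditioned non-collider, so it is open.
Try {SchoolQuality}:
  P1: blocked at fork node SchoolQuality ∈ conditioning set.
  P2: blocked at fork node SchoolQuality ∈ conditioning set.
{SchoolQuality} contains no descendant of Neighborhood and blocks every backdoor path.
No other singleton works — e.g. {Motivation} leaves P1 open — so {SchoolQuality} is the unique smallest valid adjustment set.

{SchoolQuality}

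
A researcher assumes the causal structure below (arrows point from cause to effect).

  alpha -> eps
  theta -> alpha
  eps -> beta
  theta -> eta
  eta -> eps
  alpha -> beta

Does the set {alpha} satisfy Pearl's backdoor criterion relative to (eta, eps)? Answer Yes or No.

Yes

Backdoor paths from eta to eps (paths whose first edge points into eta):
  P1: eta <- theta -> alpha -> eps
  P2: eta <- theta -> alpha -> beta <- eps
Condition 1 (no descendant of eta in the set): holds — descendants of eta are {beta, eps}; none are in {alpha}.
Condition 2 (every backdoor path blocked by {alpha}):
  P1: blocked at chain node alpha ∈ conditioning set.
  P2: blocked at chain node alpha ∈ conditioning set.
{alpha} satisfies the backdoor criterion.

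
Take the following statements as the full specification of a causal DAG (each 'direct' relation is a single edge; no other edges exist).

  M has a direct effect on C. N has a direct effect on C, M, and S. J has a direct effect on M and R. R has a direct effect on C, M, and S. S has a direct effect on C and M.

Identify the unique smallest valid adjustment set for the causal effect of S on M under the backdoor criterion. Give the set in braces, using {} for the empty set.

Variables eligible for adjustment (non-descendants of S, excluding S and M): {J, N, R}.
Backdoor paths from S to M:
  P1: S <- R <- J -> M
  P2: S <- R -> M
  P3: S <- R -> C <- N -> M
  P4: S <- R -> C <- M
  P5: S <- N -> M
  P6: S <- N -> C <- R <- J -> M
  P7: S <- N -> C <- R -> M
  P8: S <- N -> C <- M
The empty set is not sufficient: P1 (S <- R <- J -> M) has no collider blocking it and no conditioned non-collider, so it is open.
Try {N, R}:
  P1: blocked at chain node R ∈ conditioning set.
  P2: blocked at fork node R ∈ conditioning set.
  P3: blocked at fork node R ∈ conditioning set.
  P4: blocked at fork node R ∈ conditioning set.
  P5: blocked at fork node N ∈ conditioning set.
  P6: blocked at fork node N ∈ conditioning set.
  P7: blocked at fork node N ∈ conditioning set.
  P8: blocked at fork node N ∈ conditioning set.
{N, R} contains no descendant of S and blocks every backdoor path.
Every element of {N, R} is needed (dropping N leaves P5 open; dropping R leaves P1 open), so no proper subset is valid.
Among all size-2 subsets of the eligible variables, only {N, R} blocks every backdoor path, so it is the unique smallest valid adjustment set.

{N, R}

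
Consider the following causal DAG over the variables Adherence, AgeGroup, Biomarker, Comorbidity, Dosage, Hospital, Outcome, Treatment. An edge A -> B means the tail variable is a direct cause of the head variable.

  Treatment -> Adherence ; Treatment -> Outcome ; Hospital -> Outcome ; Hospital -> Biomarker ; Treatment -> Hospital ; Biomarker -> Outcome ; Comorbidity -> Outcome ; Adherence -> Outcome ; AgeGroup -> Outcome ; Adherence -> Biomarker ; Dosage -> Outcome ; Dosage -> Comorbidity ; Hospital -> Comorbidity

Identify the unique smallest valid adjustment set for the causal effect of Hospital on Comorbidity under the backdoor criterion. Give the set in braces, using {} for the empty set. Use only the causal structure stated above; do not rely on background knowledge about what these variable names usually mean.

{}

Variables eligible for adjustment (non-descendants of Hospital, excluding Hospital and Comorbidity): {Adherence, AgeGroup, Dosage, Treatment}.
Backdoor paths from Hospital to Comorbidity:
  P1: Hospital <- Treatment -> Adherence -> Biomarker -> Outcome <- Dosage -> Comorbidity
  P2: Hospital <- Treatment -> Adherence -> Biomarker -> Outcome <- Comorbidity
  P3: Hospital <- Treatment -> Adherence -> Outcome <- Dosage -> Comorbidity
  P4: Hospital <- Treatment -> Adherence -> Outcome <- Comorbidity
  P5: Hospital <- Treatment -> Outcome <- Dosage -> Comorbidity
  P6: Hospital <- Treatment -> Outcome <- Comorbidity
Each backdoor path contains an unconditioned collider, so every path is already blocked with the empty conditioning set:
  P1: blocked at collider Outcome (neither it nor any descendant is in the conditioning set).
  P2: blocked at collider Outcome (neither it nor any descendant is in the conditioning set).
  P3: blocked at collider Outcome (neither it nor any descendant is in the conditioning set).
  P4: blocked at collider Outcome (neither it nor any descendant is in the conditioning set).
  P5: blocked at collider Outcome (neither it nor any descendant is in the conditioning set).
  P6: blocked at collider Outcome (neither it nor any descendant is in the conditioning set).
The empty set is therefore the unique smallest valid set.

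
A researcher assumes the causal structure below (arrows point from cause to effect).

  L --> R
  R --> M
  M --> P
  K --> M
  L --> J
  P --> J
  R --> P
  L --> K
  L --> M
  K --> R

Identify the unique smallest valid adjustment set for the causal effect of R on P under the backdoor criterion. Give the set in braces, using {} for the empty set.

{K, L}

Variables eligible for adjustment (non-descendants of R, excluding R and P): {K, L}.
Backdoor paths from R to P:
  P1: R <- L -> K -> M -> P
  P2: R <- L -> M -> P
  P3: R <- L -> J <- P
  P4: R <- K <- L -> M -> P
  P5: R <- K <- L -> J <- P
  P6: R <- K -> M <- L -> J <- P
  P7: R <- K -> M -> P
The empty set is not sufficient: P1 (R <- L -> K -> M -> P) has no collider blocking it and no conditioned non-collider, so it is open.
Try {K, L}:
  P1: blocked at fork node L ∈ conditioning set.
  P2: blocked at fork node L ∈ conditioning set.
  P3: blocked at fork node L ∈ conditioning set.
  P4: blocked at chain node K ∈ conditioning set.
  P5: blocked at chain node K ∈ conditioning set.
  P6: blocked at fork node K ∈ conditioning set.
  P7: blocked at fork node K ∈ conditioning set.
{K, L} contains no descendant of R and blocks every backdoor path.
Every element of {K, L} is needed (dropping K leaves P7 open; dropping L leaves P2 open), so no proper subset is valid.
Among all size-2 subsets of the eligible variables, only {K, L} blocks every backdoor path, so it is the unique smallest valid adjustment set.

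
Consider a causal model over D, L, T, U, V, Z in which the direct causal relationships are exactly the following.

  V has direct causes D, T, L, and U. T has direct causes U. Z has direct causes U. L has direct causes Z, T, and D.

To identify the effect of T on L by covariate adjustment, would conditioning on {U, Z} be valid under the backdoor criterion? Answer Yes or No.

Backdoor paths from T to L (paths whose first edge points into T):
  P1: T <- U -> Z -> L
  P2: T <- U -> V <- D -> L
  P3: T <- U -> V <- L
Condition 1 (no descendant of T in the set): holds — descendants of T are {L, V}; none are in {U, Z}.
Condition 2 (every backdoor path blocked by {U, Z}):
  P1: blocked at fork node U ∈ conditioning set.
  P2: blocked at fork node U ∈ conditioning set.
  P3: blocked at fork node U ∈ conditioning set.
{U, Z} satisfies the backdoor criterion.

Yes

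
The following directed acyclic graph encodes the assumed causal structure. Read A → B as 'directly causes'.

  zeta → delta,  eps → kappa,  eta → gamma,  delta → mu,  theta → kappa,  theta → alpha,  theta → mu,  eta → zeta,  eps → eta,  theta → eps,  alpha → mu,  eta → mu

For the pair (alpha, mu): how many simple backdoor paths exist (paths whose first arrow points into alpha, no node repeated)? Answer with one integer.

5

A backdoor path from alpha to mu is any simple undirected path whose first edge points into alpha (i.e. leaves alpha via a parent).
Parents of alpha: {theta}.
Enumerating:
  P1: alpha <- theta -> eps -> eta -> zeta -> delta -> mu
  P2: alpha <- theta -> eps -> eta -> mu
  P3: alpha <- theta -> mu
  P4: alpha <- theta -> kappa <- eps -> eta -> zeta -> delta -> mu
  P5: alpha <- theta -> kappa <- eps -> eta -> mu
That exhausts the simple backdoor paths. Count: 5.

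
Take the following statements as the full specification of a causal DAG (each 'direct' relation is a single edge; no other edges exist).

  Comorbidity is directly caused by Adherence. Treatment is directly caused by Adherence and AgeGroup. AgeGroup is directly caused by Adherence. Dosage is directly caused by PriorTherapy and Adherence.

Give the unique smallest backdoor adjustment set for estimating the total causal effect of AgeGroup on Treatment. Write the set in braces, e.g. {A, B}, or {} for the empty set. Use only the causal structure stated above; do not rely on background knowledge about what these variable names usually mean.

{Adherence}

Variables eligible for adjustment (non-descendants of AgeGroup, excluding AgeGroup and Treatment): {Adherence, Comorbidity, Dosage, PriorTherapy}.
Backdoor paths from AgeGroup to Treatment:
  P1: AgeGroup <- Adherence -> Treatment
The empty set is not sufficient: P1 (AgeGroup <- Adherence -> Treatment) has no collider blocking it and no conditioned non-collider, so it is open.
Try {Adherence}:
  P1: blocked at fork node Adherence ∈ conditioning set.
{Adherence} contains no descendant of AgeGroup and blocks every backdoor path.
No other singleton works — e.g. {PriorTherapy} leaves P1 open — so {Adherence} is the unique smallest valid adjustment set.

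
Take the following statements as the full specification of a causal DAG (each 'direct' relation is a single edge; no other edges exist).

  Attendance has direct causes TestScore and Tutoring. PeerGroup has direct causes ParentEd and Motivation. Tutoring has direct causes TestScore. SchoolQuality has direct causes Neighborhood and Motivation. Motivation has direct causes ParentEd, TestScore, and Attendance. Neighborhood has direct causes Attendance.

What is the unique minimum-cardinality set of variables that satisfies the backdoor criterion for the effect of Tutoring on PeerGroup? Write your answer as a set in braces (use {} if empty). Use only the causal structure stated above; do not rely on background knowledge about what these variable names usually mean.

{TestScore}

Variables eligible for adjustment (non-descendants of Tutoring, excluding Tutoring and PeerGroup): {ParentEd, TestScore}.
Backdoor paths from Tutoring to PeerGroup:
  P1: Tutoring <- TestScore -> Attendance -> Neighborhood -> SchoolQuality <- Motivation <- ParentEd -> PeerGroup
  P2: Tutoring <- TestScore -> Attendance -> Neighborhood -> SchoolQuality <- Motivation -> PeerGroup
  P3: Tutoring <- TestScore -> Attendance -> Motivation <- ParentEd -> PeerGroup
  P4: Tutoring <- TestScore -> Attendance -> Motivation -> PeerGroup
  P5: Tutoring <- TestScore -> Motivation <- ParentEd -> PeerGroup
  P6: Tutoring <- TestScore -> Motivation -> PeerGroup
The empty set is not sufficient: P4 (Tutoring <- TestScore -> Attendance -> Motivation -> PeerGroup) has no collider blocking it and no conditioned non-collider, so it is open.
Try {TestScore}:
  P1: blocked at fork node TestScore ∈ conditioning set.
  P2: blocked at fork node TestScore ∈ conditioning set.
  P3: blocked at fork node TestScore ∈ conditioning set.
  P4: blocked at fork node TestScore ∈ conditioning set.
  P5: blocked at fork node TestScore ∈ conditioning set.
  P6: blocked at fork node TestScore ∈ conditioning set.
{TestScore} contains no descendant of Tutoring and blocks every backdoor path.
No other singleton works — e.g. {ParentEd} leaves P4 open — so {TestScore} is the unique smallest valid adjustment set.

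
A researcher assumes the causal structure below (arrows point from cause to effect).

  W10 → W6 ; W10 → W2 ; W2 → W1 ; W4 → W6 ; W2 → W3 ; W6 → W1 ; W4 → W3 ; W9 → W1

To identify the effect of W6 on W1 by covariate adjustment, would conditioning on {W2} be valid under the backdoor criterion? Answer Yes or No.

Backdoor paths from W6 to W1 (paths whose first edge points into W6):
  P1: W6 <- W10 -> W2 -> W1
  P2: W6 <- W4 -> W3 <- W2 -> W1
Condition 1 (no descendant of W6 in the set): holds — descendants of W6 are {W1}; none are in {W2}.
Condition 2 (every backdoor path blocked by {W2}):
  P1: blocked at chain node W2 ∈ conditioning set.
  P2: blocked at collider W3 (neither it nor any descendant is in the conditioning set).
{W2} satisfies the backdoor criterion.

Yes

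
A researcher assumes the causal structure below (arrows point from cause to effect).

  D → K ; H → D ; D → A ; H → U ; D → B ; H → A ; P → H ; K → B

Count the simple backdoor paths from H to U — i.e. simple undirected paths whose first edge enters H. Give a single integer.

0

A backdoor path from H to U is any simple undirected path whose first edge points into H (i.e. leaves H via a parent).
Parents of H: {P}.
No simple path from any parent of H reaches U without revisiting H, so there are no backdoor paths.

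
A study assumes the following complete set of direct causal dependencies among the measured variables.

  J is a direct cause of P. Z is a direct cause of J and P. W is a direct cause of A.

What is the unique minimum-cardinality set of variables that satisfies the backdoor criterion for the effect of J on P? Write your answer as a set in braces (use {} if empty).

Variables eligible for adjustment (non-descendants of J, excluding J and P): {A, W, Z}.
Backdoor paths from J to P:
  P1: J <- Z -> P
The empty set is not sufficient: P1 (J <- Z -> P) has no collider blocking it and no conditioned non-collider, so it is open.
Try {Z}:
  P1: blocked at fork node Z ∈ conditioning set.
{Z} contains no descendant of J and blocks every backdoor path.
No other singleton works — e.g. {W} leaves P1 open — so {Z} is the unique smallest valid adjustment set.

{Z}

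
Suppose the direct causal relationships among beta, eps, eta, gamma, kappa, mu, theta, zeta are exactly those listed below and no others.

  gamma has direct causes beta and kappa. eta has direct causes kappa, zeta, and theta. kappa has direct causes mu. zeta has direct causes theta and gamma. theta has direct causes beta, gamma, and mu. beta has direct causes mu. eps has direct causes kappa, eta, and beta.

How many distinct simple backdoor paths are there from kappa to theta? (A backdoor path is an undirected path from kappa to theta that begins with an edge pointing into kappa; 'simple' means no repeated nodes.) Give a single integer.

A backdoor path from kappa to theta is any simple undirected path whose first edge points into kappa (i.e. leaves kappa via a parent).
Parents of kappa: {mu}.
Enumerating:
  P1: kappa <- mu -> beta -> gamma -> theta
  P2: kappa <- mu -> beta -> gamma -> zeta <- theta
  P3: kappa <- mu -> beta -> gamma -> zeta -> eta <- theta
  P4: kappa <- mu -> beta -> theta
  P5: kappa <- mu -> beta -> eps <- eta <- theta
  P6: kappa <- mu -> beta -> eps <- eta <- zeta <- gamma -> theta
  P7: kappa <- mu -> beta -> eps <- eta <- zeta <- theta
  P8: kappa <- mu -> theta
That exhausts the simple backdoor paths. Count: 8.

8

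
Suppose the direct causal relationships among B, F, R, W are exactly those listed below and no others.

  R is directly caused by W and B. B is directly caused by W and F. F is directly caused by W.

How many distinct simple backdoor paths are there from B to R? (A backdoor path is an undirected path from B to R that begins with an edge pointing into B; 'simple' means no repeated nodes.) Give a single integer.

2

A backdoor path from B to R is any simple undirected path whose first edge points into B (i.e. leaves B via a parent).
Parents of B: {F, W}.
Enumerating:
  P1: B <- W -> R
  P2: B <- F <- W -> R
That exhausts the simple backdoor paths. Count: 2.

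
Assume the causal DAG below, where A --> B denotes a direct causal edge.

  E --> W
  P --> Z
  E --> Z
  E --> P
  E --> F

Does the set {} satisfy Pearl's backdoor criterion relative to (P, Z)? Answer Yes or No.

Backdoor paths from P to Z (paths whose first edge points into P):
  P1: P <- E -> Z
Condition 1 (no descendant of P in the set): holds — descendants of P are {Z}; none are in {}.
Condition 2 (every backdoor path blocked by {}):
  P1: open — no interior node is in the conditioning set.
{} does not satisfy the backdoor criterion.

No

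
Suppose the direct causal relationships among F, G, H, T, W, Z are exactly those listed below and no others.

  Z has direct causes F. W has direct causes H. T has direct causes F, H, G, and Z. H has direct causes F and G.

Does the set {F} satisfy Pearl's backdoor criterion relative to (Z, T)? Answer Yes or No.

Yes

Backdoor paths from Z to T (paths whose first edge points into Z):
  P1: Z <- F -> H <- G -> T
  P2: Z <- F -> H -> T
  P3: Z <- F -> T
Condition 1 (no descendant of Z in the set): holds — descendants of Z are {T}; none are in {F}.
Condition 2 (every backdoor path blocked by {F}):
  P1: blocked at fork node F ∈ conditioning set.
  P2: blocked at fork node F ∈ conditioning set.
  P3: blocked at fork node F ∈ conditioning set.
{F} satisfies the backdoor criterion.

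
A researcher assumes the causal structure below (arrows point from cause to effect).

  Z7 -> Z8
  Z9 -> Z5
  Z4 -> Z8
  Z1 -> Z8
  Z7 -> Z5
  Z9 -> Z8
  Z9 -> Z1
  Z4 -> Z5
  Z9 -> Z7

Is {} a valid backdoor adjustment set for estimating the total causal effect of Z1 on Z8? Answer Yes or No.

No

Backdoor paths from Z1 to Z8 (paths whose first edge points into Z1):
  P1: Z1 <- Z9 -> Z7 -> Z8
  P2: Z1 <- Z9 -> Z7 -> Z5 <- Z4 -> Z8
  P3: Z1 <- Z9 -> Z8
  P4: Z1 <- Z9 -> Z5 <- Z4 -> Z8
  P5: Z1 <- Z9 -> Z5 <- Z7 -> Z8
Condition 1 (no descendant of Z1 in the set): holds — descendants of Z1 are {Z8}; none are in {}.
Condition 2 (every backdoor path blocked by {}):
  P1: open — no interior node is in the conditioning set.
  P2: blocked at collider Z5 (neither it nor any descendant is in the conditioning set).
  P3: open — no interior node is in the conditioning set.
  P4: blocked at collider Z5 (neither it nor any descendant is in the conditioning set).
  P5: blocked at collider Z5 (neither it nor any descendant is in the conditioning set).
{} does not satisfy the backdoor criterion.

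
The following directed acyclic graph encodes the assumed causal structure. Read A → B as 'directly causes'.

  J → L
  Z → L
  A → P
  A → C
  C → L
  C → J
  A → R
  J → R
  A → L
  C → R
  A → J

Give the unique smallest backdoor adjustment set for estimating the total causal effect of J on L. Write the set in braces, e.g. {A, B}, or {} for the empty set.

Variables eligible for adjustment (non-descendants of J, excluding J and L): {A, C, P, Z}.
Backdoor paths from J to L:
  P1: J <- A -> C -> L
  P2: J <- A -> R <- C -> L
  P3: J <- A -> L
  P4: J <- C <- A -> L
  P5: J <- C -> R <- A -> L
  P6: J <- C -> L
The empty set is not sufficient: P1 (J <- A -> C -> L) has no collider blocking it and no conditioned non-collider, so it is open.
Try {A, C}:
  P1: blocked at fork node A ∈ conditioning set.
  P2: blocked at fork node A ∈ conditioning set.
  P3: blocked at fork node A ∈ conditioning set.
  P4: blocked at chain node C ∈ conditioning set.
  P5: blocked at fork node C ∈ conditioning set.
  P6: blocked at fork node C ∈ conditioning set.
{A, C} contains no descendant of J and blocks every backdoor path.
Every element of {A, C} is needed (dropping A leaves P3 open; dropping C leaves P6 open), so no proper subset is valid.
Among all size-2 subsets of the eligible variables, only {A, C} blocks every backdoor path, so it is the unique smallest valid adjustment set.

{A, C}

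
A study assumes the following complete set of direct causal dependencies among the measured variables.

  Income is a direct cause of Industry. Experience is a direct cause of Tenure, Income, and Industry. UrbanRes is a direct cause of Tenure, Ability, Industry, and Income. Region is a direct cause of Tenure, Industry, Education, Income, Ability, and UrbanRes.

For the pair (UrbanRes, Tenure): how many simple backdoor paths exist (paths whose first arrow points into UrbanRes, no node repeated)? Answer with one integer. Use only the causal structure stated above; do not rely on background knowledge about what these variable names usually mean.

A backdoor path from UrbanRes to Tenure is any simple undirected path whose first edge points into UrbanRes (i.e. leaves UrbanRes via a parent).
Parents of UrbanRes: {Region}.
Enumerating:
  P1: UrbanRes <- Region -> Income <- Experience -> Tenure
  P2: UrbanRes <- Region -> Income -> Industry <- Experience -> Tenure
  P3: UrbanRes <- Region -> Industry <- Experience -> Tenure
  P4: UrbanRes <- Region -> Industry <- Income <- Experience -> Tenure
  P5: UrbanRes <- Region -> Tenure
That exhausts the simple backdoor paths. Count: 5.

5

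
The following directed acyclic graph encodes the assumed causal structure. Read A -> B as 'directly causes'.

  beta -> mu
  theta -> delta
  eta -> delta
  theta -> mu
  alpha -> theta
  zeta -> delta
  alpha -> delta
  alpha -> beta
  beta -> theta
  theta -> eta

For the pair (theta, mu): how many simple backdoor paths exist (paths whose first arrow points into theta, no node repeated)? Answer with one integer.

A backdoor path from theta to mu is any simple undirected path whose first edge points into theta (i.e. leaves theta via a parent).
Parents of theta: {alpha, beta}.
Enumerating:
  P1: theta <- alpha -> beta -> mu
  P2: theta <- beta -> mu
That exhausts the simple backdoor paths. Count: 2.

2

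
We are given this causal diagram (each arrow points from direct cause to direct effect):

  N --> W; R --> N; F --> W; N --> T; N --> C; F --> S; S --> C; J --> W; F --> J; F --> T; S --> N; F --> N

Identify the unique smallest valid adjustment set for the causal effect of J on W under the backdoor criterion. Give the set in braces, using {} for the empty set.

{F}

Variables eligible for adjustment (non-descendants of J, excluding J and W): {C, F, N, R, S, T}.
Backdoor paths from J to W:
  P1: J <- F -> S -> N -> W
  P2: J <- F -> S -> C <- N -> W
  P3: J <- F -> N -> W
  P4: J <- F -> T <- N -> W
  P5: J <- F -> W
The empty set is not sufficient: P1 (J <- F -> S -> N -> W) has no collider blocking it and no conditioned non-collider, so it is open.
Try {F}:
  P1: blocked at fork node F ∈ conditioning set.
  P2: blocked at fork node F ∈ conditioning set.
  P3: blocked at fork node F ∈ conditioning set.
  P4: blocked at fork node F ∈ conditioning set.
  P5: blocked at fork node F ∈ conditioning set.
{F} contains no descendant of J and blocks every backdoor path.
No other singleton works — e.g. {R} leaves P1 open — so {F} is the unique smallest valid adjustment set.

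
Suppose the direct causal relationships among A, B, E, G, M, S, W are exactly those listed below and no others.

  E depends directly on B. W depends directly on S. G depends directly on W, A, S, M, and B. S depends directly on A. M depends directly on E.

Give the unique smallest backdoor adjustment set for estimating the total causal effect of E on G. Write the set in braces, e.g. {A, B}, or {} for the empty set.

{B}

Variables eligible for adjustment (non-descendants of E, excluding E and G): {A, B, S, W}.
Backdoor paths from E to G:
  P1: E <- B -> G
The empty set is not sufficient: P1 (E <- B -> G) has no collider blocking it and no conditioned non-collider, so it is open.
Try {B}:
  P1: blocked at fork node B ∈ conditioning set.
{B} contains no descendant of E and blocks every backdoor path.
No other singleton works — e.g. {A} leaves P1 open — so {B} is the unique smallest valid adjustment set.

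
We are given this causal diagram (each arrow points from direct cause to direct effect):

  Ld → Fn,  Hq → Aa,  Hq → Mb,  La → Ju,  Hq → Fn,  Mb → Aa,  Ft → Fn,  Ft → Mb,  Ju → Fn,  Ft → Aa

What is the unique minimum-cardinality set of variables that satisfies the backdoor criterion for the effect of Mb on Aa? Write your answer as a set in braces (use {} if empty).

Variables eligible for adjustment (non-descendants of Mb, excluding Mb and Aa): {Fn, Ft, Hq, Ju, La, Ld}.
Backdoor paths from Mb to Aa:
  P1: Mb <- Ft -> Aa
  P2: Mb <- Ft -> Fn <- Hq -> Aa
  P3: Mb <- Hq -> Aa
  P4: Mb <- Hq -> Fn <- Ft -> Aa
The empty set is not sufficient: P1 (Mb <- Ft -> Aa) has no collider blocking it and no conditioned non-collider, so it is open.
Try {Ft, Hq}:
  P1: blocked at fork node Ft ∈ conditioning set.
  P2: blocked at fork node Ft ∈ conditioning set.
  P3: blocked at fork node Hq ∈ conditioning set.
  P4: blocked at fork node Hq ∈ conditioning set.
{Ft, Hq} contains no descendant of Mb and blocks every backdoor path.
Every element of {Ft, Hq} is needed (dropping Ft leaves P1 open; dropping Hq leaves P3 open), so no proper subset is valid.
Among all size-2 subsets of the eligible variables, only {Ft, Hq} blocks every backdoor path, so it is the unique smallest valid adjustment set.

{Ft, Hq}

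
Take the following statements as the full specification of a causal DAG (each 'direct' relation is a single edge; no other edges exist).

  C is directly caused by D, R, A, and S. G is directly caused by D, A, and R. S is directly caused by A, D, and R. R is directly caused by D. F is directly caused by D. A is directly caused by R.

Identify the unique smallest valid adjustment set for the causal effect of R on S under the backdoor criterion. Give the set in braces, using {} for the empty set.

Variables eligible for adjustment (non-descendants of R, excluding R and S): {D, F}.
Backdoor paths from R to S:
  P1: R <- D -> G <- A -> S
  P2: R <- D -> G <- A -> C <- S
  P3: R <- D -> S
  P4: R <- D -> C <- A -> S
  P5: R <- D -> C <- S
The empty set is not sufficient: P3 (R <- D -> S) has no collider blocking it and no conditioned non-collider, so it is open.
Try {D}:
  P1: blocked at fork node D ∈ conditioning set.
  P2: blocked at fork node D ∈ conditioning set.
  P3: blocked at fork node D ∈ conditioning set.
  P4: blocked at fork node D ∈ conditioning set.
  P5: blocked at fork node D ∈ conditioning set.
{D} contains no descendant of R and blocks every backdoor path.
No other singleton works — e.g. {F} leaves P3 open — so {D} is the unique smallest valid adjustment set.

{D}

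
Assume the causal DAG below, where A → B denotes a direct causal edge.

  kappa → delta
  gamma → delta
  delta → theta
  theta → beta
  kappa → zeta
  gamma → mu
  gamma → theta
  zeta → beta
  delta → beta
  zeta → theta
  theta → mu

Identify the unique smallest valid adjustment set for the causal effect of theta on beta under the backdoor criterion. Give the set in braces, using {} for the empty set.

Variables eligible for adjustment (non-descendants of theta, excluding theta and beta): {delta, gamma, kappa, zeta}.
Backdoor paths from theta to beta:
  P1: theta <- gamma -> delta <- kappa -> zeta -> beta
  P2: theta <- gamma -> delta -> beta
  P3: theta <- delta <- kappa -> zeta -> beta
  P4: theta <- delta -> beta
  P5: theta <- zeta <- kappa -> delta -> beta
  P6: theta <- zeta -> beta
The empty set is not sufficient: P2 (theta <- gamma -> delta -> beta) has no collider blocking it and no conditioned non-collider, so it is open.
Try {delta, zeta}:
  P1: blocked at chain node zeta ∈ conditioning set.
  P2: blocked at chain node delta ∈ conditioning set.
  P3: blocked at chain node delta ∈ conditioning set.
  P4: blocked at fork node delta ∈ conditioning set.
  P5: blocked at chain node zeta ∈ conditioning set.
  P6: blocked at fork node zeta ∈ conditioning set.
{delta, zeta} contains no descendant of theta and blocks every backdoor path.
Every element of {delta, zeta} is needed (dropping delta leaves P2 open; dropping zeta leaves P1 open), so no proper subset is valid.
Among all size-2 subsets of the eligible variables, only {delta, zeta} blocks every backdoor path, so it is the unique smallest valid adjustment set.

{delta, zeta}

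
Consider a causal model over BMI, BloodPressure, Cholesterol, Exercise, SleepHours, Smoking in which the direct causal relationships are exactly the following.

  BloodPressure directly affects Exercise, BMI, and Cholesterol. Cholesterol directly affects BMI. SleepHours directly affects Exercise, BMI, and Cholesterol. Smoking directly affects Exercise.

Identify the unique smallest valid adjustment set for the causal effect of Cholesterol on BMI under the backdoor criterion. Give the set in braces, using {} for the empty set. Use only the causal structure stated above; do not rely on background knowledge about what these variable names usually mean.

{BloodPressure, SleepHours}

Variables eligible for adjustment (non-descendants of Cholesterol, excluding Cholesterol and BMI): {BloodPressure, Exercise, SleepHours, Smoking}.
Backdoor paths from Cholesterol to BMI:
  P1: Cholesterol <- SleepHours -> BMI
  P2: Cholesterol <- SleepHours -> Exercise <- BloodPressure -> BMI
  P3: Cholesterol <- BloodPressure -> BMI
  P4: Cholesterol <- BloodPressure -> Exercise <- SleepHours -> BMI
The empty set is not sufficient: P1 (Cholesterol <- SleepHours -> BMI) has no collider blocking it and no conditioned non-collider, so it is open.
Try {BloodPressure, SleepHours}:
  P1: blocked at fork node SleepHours ∈ conditioning set.
  P2: blocked at fork node SleepHours ∈ conditioning set.
  P3: blocked at fork node BloodPressure ∈ conditioning set.
  P4: blocked at fork node BloodPressure ∈ conditioning set.
{BloodPressure, SleepHours} contains no descendant of Cholesterol and blocks every backdoor path.
Every element of {BloodPressure, SleepHours} is needed (dropping BloodPressure leaves P3 open; dropping SleepHours leaves P1 open), so no proper subset is valid.
Among all size-2 subsets of the eligible variables, only {BloodPressure, SleepHours} blocks every backdoor path, so it is the unique smallest valid adjustment set.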